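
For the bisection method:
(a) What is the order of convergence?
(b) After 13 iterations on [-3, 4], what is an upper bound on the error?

(a) Bisection has linear (order 1) convergence; the error is halved each step.

(b) Error bound = (b-a)/2^n = (4 - (-3))/2^{13}
    = 7/2^{13}

(a) 1 (linear); (b) error ≤ 8.54e-04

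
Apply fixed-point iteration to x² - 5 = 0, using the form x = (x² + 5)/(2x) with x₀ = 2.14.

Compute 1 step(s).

Equation: x² - 5 = 0
Fixed-point form: x = (x² + 5)/(2x)
x₀ = 2.14

x_1 = g(2.140000) = 2.238224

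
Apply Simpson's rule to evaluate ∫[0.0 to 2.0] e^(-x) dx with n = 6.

f(x) = e^(-x)
a = 0.0, b = 2.0, n = 6
h = (b - a)/n = 0.333333

Simpson's rule: (h/3)[f(x₀) + 4f(x₁) + 2f(x₂) + ... + f(xₙ)]

x_0 = 0.0000, f(x_0) = 1.000000, coefficient = 1
x_1 = 0.3333, f(x_1) = 0.716531, coefficient = 4
x_2 = 0.6667, f(x_2) = 0.513417, coefficient = 2
x_3 = 1.0000, f(x_3) = 0.367879, coefficient = 4
x_4 = 1.3333, f(x_4) = 0.263597, coefficient = 2
x_5 = 1.6667, f(x_5) = 0.188876, coefficient = 4
x_6 = 2.0000, f(x_6) = 0.135335, coefficient = 1

I ≈ (0.333333/3) × 7.782509 = 0.864723
Exact value: 0.864665
Error: 0.000059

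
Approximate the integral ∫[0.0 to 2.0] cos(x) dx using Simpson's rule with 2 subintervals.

f(x) = cos(x)
a = 0.0, b = 2.0, n = 2
h = (b - a)/n = 1.000000

Simpson's rule: (h/3)[f(x₀) + 4f(x₁) + 2f(x₂) + ... + f(xₙ)]

x_0 = 0.0000, f(x_0) = 1.000000, coefficient = 1
x_1 = 1.0000, f(x_1) = 0.540302, coefficient = 4
x_2 = 2.0000, f(x_2) = -0.416147, coefficient = 1

I ≈ (1.000000/3) × 2.745062 = 0.915021
Exact value: 0.909297
Error: 0.005723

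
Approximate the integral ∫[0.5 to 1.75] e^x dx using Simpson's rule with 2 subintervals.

f(x) = e^x
a = 0.5, b = 1.75, n = 2
h = (b - a)/n = 0.625000

Simpson's rule: (h/3)[f(x₀) + 4f(x₁) + 2f(x₂) + ... + f(xₙ)]

x_0 = 0.5000, f(x_0) = 1.648721, coefficient = 1
x_1 = 1.1250, f(x_1) = 3.080217, coefficient = 4
x_2 = 1.7500, f(x_2) = 5.754603, coefficient = 1

I ≈ (0.625000/3) × 19.724191 = 4.109207
Exact value: 4.105881
Error: 0.003325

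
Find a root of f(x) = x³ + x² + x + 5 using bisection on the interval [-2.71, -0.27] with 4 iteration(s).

f(x) = x³ + x² + x + 5
Initial interval: [-2.71, -0.27]

Iteration 1:
  c_1 = (-2.710000 + (-0.270000))/2 = -1.490000
  f(c_1) = f(-1.490000) = 2.422151
  f(a) × f(c) < 0, new interval: [-2.710000, -1.490000]
Iteration 2:
  c_2 = (-2.710000 + (-1.490000))/2 = -2.100000
  f(c_2) = f(-2.100000) = -1.951000
  f(a) × f(c) ≥ 0, new interval: [-2.100000, -1.490000]
Iteration 3:
  c_3 = (-2.100000 + (-1.490000))/2 = -1.795000
  f(c_3) = f(-1.795000) = 0.643490
  f(a) × f(c) < 0, new interval: [-2.100000, -1.795000]
Iteration 4:
  c_4 = (-2.100000 + (-1.795000))/2 = -1.947500
  f(c_4) = f(-1.947500) = -0.541137
  f(a) × f(c) ≥ 0, new interval: [-1.947500, -1.795000]

After 4 iteration(s), the approximation is c_4 = -1.947500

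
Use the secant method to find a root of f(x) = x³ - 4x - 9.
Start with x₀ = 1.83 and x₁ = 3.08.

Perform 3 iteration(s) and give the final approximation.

f(x) = x³ - 4x - 9
x₀ = 1.83, x₁ = 3.08

Secant formula: x_{n+1} = x_n - f(x_n)(x_n - x_{n-1})/(f(x_n) - f(x_{n-1}))

Iteration 1:
  f(1.830000) = -10.191513
  f(3.080000) = 7.898112
  x_2 = 3.080000 - 7.898112×(3.080000 - 1.830000)/(7.898112 - (-10.191513))
       = 2.534237
Iteration 2:
  f(3.080000) = 7.898112
  f(2.534237) = -2.861166
  x_3 = 2.534237 - (-2.861166)×(2.534237 - 3.080000)/(-2.861166 - 7.898112)
       = 2.679370
Iteration 3:
  f(2.534237) = -2.861166
  f(2.679370) = -0.482226
  x_4 = 2.679370 - (-0.482226)×(2.679370 - 2.534237)/(-0.482226 - (-2.861166))
       = 2.708789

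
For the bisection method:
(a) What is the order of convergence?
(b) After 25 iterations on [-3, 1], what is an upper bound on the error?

(a) Bisection has linear (order 1) convergence; the error is halved each step.

(b) Error bound = (b-a)/2^n = (1 - (-3))/2^{25}
    = 4/2^{25}

(a) 1 (linear); (b) error ≤ 1.19e-07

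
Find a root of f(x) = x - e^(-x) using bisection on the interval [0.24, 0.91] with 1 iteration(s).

f(x) = x - e^(-x)
Initial interval: [0.24, 0.91]

Iteration 1:
  c_1 = (0.240000 + 0.910000)/2 = 0.575000
  f(c_1) = f(0.575000) = 0.012295
  f(a) × f(c) < 0, new interval: [0.240000, 0.575000]

After 1 iteration(s), the approximation is c_1 = 0.575000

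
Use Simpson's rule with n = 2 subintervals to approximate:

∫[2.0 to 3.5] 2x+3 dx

f(x) = 2x+3
a = 2.0, b = 3.5, n = 2
h = (b - a)/n = 0.750000

Simpson's rule: (h/3)[f(x₀) + 4f(x₁) + 2f(x₂) + ... + f(xₙ)]

x_0 = 2.0000, f(x_0) = 7.000000, coefficient = 1
x_1 = 2.7500, f(x_1) = 8.500000, coefficient = 4
x_2 = 3.5000, f(x_2) = 10.000000, coefficient = 1

I ≈ (0.750000/3) × 51.000000 = 12.750000
Exact value: 12.750000
Error: 0.000000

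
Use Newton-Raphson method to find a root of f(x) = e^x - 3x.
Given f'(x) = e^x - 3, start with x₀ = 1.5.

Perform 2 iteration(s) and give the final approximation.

f(x) = e^x - 3x
f'(x) = e^x - 3
x₀ = 1.5

Newton-Raphson formula: x_{n+1} = x_n - f(x_n)/f'(x_n)

Iteration 1:
  f(1.500000) = -0.018311
  f'(1.500000) = 1.481689
  x_1 = 1.500000 - (-0.018311)/1.481689 = 1.512358
Iteration 2:
  f(1.512358) = 0.000344
  f'(1.512358) = 1.537418
  x_2 = 1.512358 - 0.000344/1.537418 = 1.512135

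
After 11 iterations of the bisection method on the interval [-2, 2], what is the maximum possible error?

Bisection error bound: |error| ≤ (b-a)/2^n
|error| ≤ (2 - (-2))/2^11 = 4/2^11
|error| ≤ 0.0019531250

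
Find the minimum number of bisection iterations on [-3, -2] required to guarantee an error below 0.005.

We need (b-a)/2^n ≤ 0.005
(-2 - (-3))/2^n ≤ 0.005
1/2^n ≤ 0.005
2^n ≥ 200
n ≥ log₂(200) = 7.64
n ≥ 8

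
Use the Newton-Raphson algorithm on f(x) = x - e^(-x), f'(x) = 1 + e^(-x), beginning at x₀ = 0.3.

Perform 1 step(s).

f(x) = x - e^(-x)
f'(x) = 1 + e^(-x)
x₀ = 0.3

Newton-Raphson formula: x_{n+1} = x_n - f(x_n)/f'(x_n)

Iteration 1:
  f(0.300000) = -0.440818
  f'(0.300000) = 1.740818
  x_1 = 0.300000 - (-0.440818)/1.740818 = 0.553225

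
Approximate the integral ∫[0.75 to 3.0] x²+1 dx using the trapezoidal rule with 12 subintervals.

f(x) = x²+1
a = 0.75, b = 3.0, n = 12
h = (b - a)/n = 0.187500

Trapezoidal rule: (h/2)[f(x₀) + 2f(x₁) + 2f(x₂) + ... + f(xₙ)]

x_0 = 0.7500, f(x_0) = 1.562500, coefficient = 1
x_1 = 0.9375, f(x_1) = 1.878906, coefficient = 2
x_2 = 1.1250, f(x_2) = 2.265625, coefficient = 2
x_3 = 1.3125, f(x_3) = 2.722656, coefficient = 2
x_4 = 1.5000, f(x_4) = 3.250000, coefficient = 2
x_5 = 1.6875, f(x_5) = 3.847656, coefficient = 2
x_6 = 1.8750, f(x_6) = 4.515625, coefficient = 2
x_7 = 2.0625, f(x_7) = 5.253906, coefficient = 2
x_8 = 2.2500, f(x_8) = 6.062500, coefficient = 2
x_9 = 2.4375, f(x_9) = 6.941406, coefficient = 2
x_10 = 2.6250, f(x_10) = 7.890625, coefficient = 2
x_11 = 2.8125, f(x_11) = 8.910156, coefficient = 2
x_12 = 3.0000, f(x_12) = 10.000000, coefficient = 1

I ≈ (0.187500/2) × 118.640625 = 11.122559
Exact value: 11.109375
Error: 0.013184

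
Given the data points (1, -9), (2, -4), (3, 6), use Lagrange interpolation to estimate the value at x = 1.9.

Lagrange interpolation formula:
P(x) = Σ yᵢ × Lᵢ(x)
where Lᵢ(x) = Π_{j≠i} (x - xⱼ)/(xᵢ - xⱼ)

L_0(1.9) = (1.9 - 2)/(1 - 2) × (1.9 - 3)/(1 - 3) = 0.055000
L_1(1.9) = (1.9 - 1)/(2 - 1) × (1.9 - 3)/(2 - 3) = 0.990000
L_2(1.9) = (1.9 - 1)/(3 - 1) × (1.9 - 2)/(3 - 2) = -0.045000

P(1.9) = (-9)×L_0(1.9) + (-4)×L_1(1.9) + 6×L_2(1.9)
P(1.9) = -4.725000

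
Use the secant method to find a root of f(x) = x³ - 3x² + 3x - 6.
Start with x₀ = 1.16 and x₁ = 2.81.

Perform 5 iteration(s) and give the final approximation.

f(x) = x³ - 3x² + 3x - 6
x₀ = 1.16, x₁ = 2.81

Secant formula: x_{n+1} = x_n - f(x_n)(x_n - x_{n-1})/(f(x_n) - f(x_{n-1}))

Iteration 1:
  f(1.160000) = -4.995904
  f(2.810000) = 0.929741
  x_2 = 2.810000 - 0.929741×(2.810000 - 1.160000)/(0.929741 - (-4.995904))
       = 2.551113
Iteration 2:
  f(2.810000) = 0.929741
  f(2.551113) = -1.268098
  x_3 = 2.551113 - (-1.268098)×(2.551113 - 2.810000)/(-1.268098 - 0.929741)
       = 2.700484
Iteration 3:
  f(2.551113) = -1.268098
  f(2.700484) = -0.082800
  x_4 = 2.700484 - (-0.082800)×(2.700484 - 2.551113)/(-0.082800 - (-1.268098))
       = 2.710919
Iteration 4:
  f(2.700484) = -0.082800
  f(2.710919) = 0.008275
  x_5 = 2.710919 - 0.008275×(2.710919 - 2.700484)/(0.008275 - (-0.082800))
       = 2.709971
Iteration 5:
  f(2.710919) = 0.008275
  f(2.709971) = -0.000046
  x_6 = 2.709971 - (-0.000046)×(2.709971 - 2.710919)/(-0.000046 - 0.008275)
       = 2.709976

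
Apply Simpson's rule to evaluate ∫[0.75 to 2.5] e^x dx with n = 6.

f(x) = e^x
a = 0.75, b = 2.5, n = 6
h = (b - a)/n = 0.291667

Simpson's rule: (h/3)[f(x₀) + 4f(x₁) + 2f(x₂) + ... + f(xₙ)]

x_0 = 0.7500, f(x_0) = 2.117000, coefficient = 1
x_1 = 1.0417, f(x_1) = 2.833936, coefficient = 4
x_2 = 1.3333, f(x_2) = 3.793668, coefficient = 2
x_3 = 1.6250, f(x_3) = 5.078419, coefficient = 4
x_4 = 1.9167, f(x_4) = 6.798260, coefficient = 2
x_5 = 2.2083, f(x_5) = 9.100536, coefficient = 4
x_6 = 2.5000, f(x_6) = 12.182494, coefficient = 1

I ≈ (0.291667/3) × 103.534915 = 10.065895
Exact value: 10.065494
Error: 0.000401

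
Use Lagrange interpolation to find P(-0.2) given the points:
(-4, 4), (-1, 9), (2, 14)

Lagrange interpolation formula:
P(x) = Σ yᵢ × Lᵢ(x)
where Lᵢ(x) = Π_{j≠i} (x - xⱼ)/(xᵢ - xⱼ)

L_0(-0.2) = (-0.2 - (-1))/(-4 - (-1)) × (-0.2 - 2)/(-4 - 2) = -0.097778
L_1(-0.2) = (-0.2 - (-4))/(-1 - (-4)) × (-0.2 - 2)/(-1 - 2) = 0.928889
L_2(-0.2) = (-0.2 - (-4))/(2 - (-4)) × (-0.2 - (-1))/(2 - (-1)) = 0.168889

P(-0.2) = 4×L_0(-0.2) + 9×L_1(-0.2) + 14×L_2(-0.2)
P(-0.2) = 10.333333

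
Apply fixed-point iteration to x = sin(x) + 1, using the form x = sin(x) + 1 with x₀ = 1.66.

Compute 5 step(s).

Equation: x = sin(x) + 1
Fixed-point form: x = sin(x) + 1
x₀ = 1.66

x_1 = g(1.660000) = 1.996024
x_2 = g(1.996024) = 1.910945
x_3 = g(1.910945) = 1.942705
x_4 = g(1.942705) = 1.931635
x_5 = g(1.931635) = 1.935601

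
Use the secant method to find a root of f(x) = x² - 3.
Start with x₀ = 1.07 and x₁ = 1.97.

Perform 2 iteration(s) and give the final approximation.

f(x) = x² - 3
x₀ = 1.07, x₁ = 1.97

Secant formula: x_{n+1} = x_n - f(x_n)(x_n - x_{n-1})/(f(x_n) - f(x_{n-1}))

Iteration 1:
  f(1.070000) = -1.855100
  f(1.970000) = 0.880900
  x_2 = 1.970000 - 0.880900×(1.970000 - 1.070000)/(0.880900 - (-1.855100))
       = 1.680230
Iteration 2:
  f(1.970000) = 0.880900
  f(1.680230) = -0.176826
  x_3 = 1.680230 - (-0.176826)×(1.680230 - 1.970000)/(-0.176826 - 0.880900)
       = 1.728673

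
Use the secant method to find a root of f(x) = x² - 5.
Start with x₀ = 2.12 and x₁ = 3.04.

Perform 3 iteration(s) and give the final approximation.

f(x) = x² - 5
x₀ = 2.12, x₁ = 3.04

Secant formula: x_{n+1} = x_n - f(x_n)(x_n - x_{n-1})/(f(x_n) - f(x_{n-1}))

Iteration 1:
  f(2.120000) = -0.505600
  f(3.040000) = 4.241600
  x_2 = 3.040000 - 4.241600×(3.040000 - 2.120000)/(4.241600 - (-0.505600))
       = 2.217984
Iteration 2:
  f(3.040000) = 4.241600
  f(2.217984) = -0.080545
  x_3 = 2.217984 - (-0.080545)×(2.217984 - 3.040000)/(-0.080545 - 4.241600)
       = 2.233303
Iteration 3:
  f(2.217984) = -0.080545
  f(2.233303) = -0.012357
  x_4 = 2.233303 - (-0.012357)×(2.233303 - 2.217984)/(-0.012357 - (-0.080545))
       = 2.236079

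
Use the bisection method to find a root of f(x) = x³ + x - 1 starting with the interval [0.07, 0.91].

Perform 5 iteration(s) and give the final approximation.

f(x) = x³ + x - 1
Initial interval: [0.07, 0.91]

Iteration 1:
  c_1 = (0.070000 + 0.910000)/2 = 0.490000
  f(c_1) = f(0.490000) = -0.392351
  f(a) × f(c) ≥ 0, new interval: [0.490000, 0.910000]
Iteration 2:
  c_2 = (0.490000 + 0.910000)/2 = 0.700000
  f(c_2) = f(0.700000) = 0.043000
  f(a) × f(c) < 0, new interval: [0.490000, 0.700000]
Iteration 3:
  c_3 = (0.490000 + 0.700000)/2 = 0.595000
  f(c_3) = f(0.595000) = -0.194355
  f(a) × f(c) ≥ 0, new interval: [0.595000, 0.700000]
Iteration 4:
  c_4 = (0.595000 + 0.700000)/2 = 0.647500
  f(c_4) = f(0.647500) = -0.081032
  f(a) × f(c) ≥ 0, new interval: [0.647500, 0.700000]
Iteration 5:
  c_5 = (0.647500 + 0.700000)/2 = 0.673750
  f(c_5) = f(0.673750) = -0.020409
  f(a) × f(c) ≥ 0, new interval: [0.673750, 0.700000]

After 5 iteration(s), the approximation is c_5 = 0.673750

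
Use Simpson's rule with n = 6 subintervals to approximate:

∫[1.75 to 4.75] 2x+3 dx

f(x) = 2x+3
a = 1.75, b = 4.75, n = 6
h = (b - a)/n = 0.500000

Simpson's rule: (h/3)[f(x₀) + 4f(x₁) + 2f(x₂) + ... + f(xₙ)]

x_0 = 1.7500, f(x_0) = 6.500000, coefficient = 1
x_1 = 2.2500, f(x_1) = 7.500000, coefficient = 4
x_2 = 2.7500, f(x_2) = 8.500000, coefficient = 2
x_3 = 3.2500, f(x_3) = 9.500000, coefficient = 4
x_4 = 3.7500, f(x_4) = 10.500000, coefficient = 2
x_5 = 4.2500, f(x_5) = 11.500000, coefficient = 4
x_6 = 4.7500, f(x_6) = 12.500000, coefficient = 1

I ≈ (0.500000/3) × 171.000000 = 28.500000
Exact value: 28.500000
Error: 0.000000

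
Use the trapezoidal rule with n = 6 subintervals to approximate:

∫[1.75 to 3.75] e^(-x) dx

f(x) = e^(-x)
a = 1.75, b = 3.75, n = 6
h = (b - a)/n = 0.333333

Trapezoidal rule: (h/2)[f(x₀) + 2f(x₁) + 2f(x₂) + ... + f(xₙ)]

x_0 = 1.7500, f(x_0) = 0.173774, coefficient = 1
x_1 = 2.0833, f(x_1) = 0.124514, coefficient = 2
x_2 = 2.4167, f(x_2) = 0.089219, coefficient = 2
x_3 = 2.7500, f(x_3) = 0.063928, coefficient = 2
x_4 = 3.0833, f(x_4) = 0.045806, coefficient = 2
x_5 = 3.4167, f(x_5) = 0.032822, coefficient = 2
x_6 = 3.7500, f(x_6) = 0.023518, coefficient = 1

I ≈ (0.333333/2) × 0.909869 = 0.151645
Exact value: 0.150256
Error: 0.001389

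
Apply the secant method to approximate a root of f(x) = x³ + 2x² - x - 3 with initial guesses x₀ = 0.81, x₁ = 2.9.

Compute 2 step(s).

f(x) = x³ + 2x² - x - 3
x₀ = 0.81, x₁ = 2.9

Secant formula: x_{n+1} = x_n - f(x_n)(x_n - x_{n-1})/(f(x_n) - f(x_{n-1}))

Iteration 1:
  f(0.810000) = -1.966359
  f(2.900000) = 35.309000
  x_2 = 2.900000 - 35.309000×(2.900000 - 0.810000)/(35.309000 - (-1.966359))
       = 0.920252
Iteration 2:
  f(2.900000) = 35.309000
  f(0.920252) = -1.447195
  x_3 = 0.920252 - (-1.447195)×(0.920252 - 2.900000)/(-1.447195 - 35.309000)
       = 0.998200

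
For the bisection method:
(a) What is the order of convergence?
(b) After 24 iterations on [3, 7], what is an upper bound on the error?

(a) Bisection has linear (order 1) convergence; the error is halved each step.

(b) Error bound = (b-a)/2^n = (7 - 3)/2^{24}
    = 4/2^{24}

(a) 1 (linear); (b) error ≤ 2.38e-07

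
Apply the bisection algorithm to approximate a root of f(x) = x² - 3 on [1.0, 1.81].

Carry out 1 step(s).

f(x) = x² - 3
Initial interval: [1.0, 1.81]

Iteration 1:
  c_1 = (1.000000 + 1.810000)/2 = 1.405000
  f(c_1) = f(1.405000) = -1.025975
  f(a) × f(c) ≥ 0, new interval: [1.405000, 1.810000]

After 1 iteration(s), the approximation is c_1 = 1.405000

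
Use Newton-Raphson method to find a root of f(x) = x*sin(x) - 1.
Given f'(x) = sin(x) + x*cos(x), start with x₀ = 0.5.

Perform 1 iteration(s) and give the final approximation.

f(x) = x*sin(x) - 1
f'(x) = sin(x) + x*cos(x)
x₀ = 0.5

Newton-Raphson formula: x_{n+1} = x_n - f(x_n)/f'(x_n)

Iteration 1:
  f(0.500000) = -0.760287
  f'(0.500000) = 0.918217
  x_1 = 0.500000 - (-0.760287)/0.918217 = 1.328004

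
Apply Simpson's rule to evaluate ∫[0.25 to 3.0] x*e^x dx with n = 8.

f(x) = x*e^x
a = 0.25, b = 3.0, n = 8
h = (b - a)/n = 0.343750

Simpson's rule: (h/3)[f(x₀) + 4f(x₁) + 2f(x₂) + ... + f(xₙ)]

x_0 = 0.2500, f(x_0) = 0.321006, coefficient = 1
x_1 = 0.5938, f(x_1) = 1.075142, coefficient = 4
x_2 = 0.9375, f(x_2) = 2.393990, coefficient = 2
x_3 = 1.2812, f(x_3) = 4.613958, coefficient = 4
x_4 = 1.6250, f(x_4) = 8.252431, coefficient = 2
x_5 = 1.9688, f(x_5) = 14.099634, coefficient = 4
x_6 = 2.3125, f(x_6) = 23.355423, coefficient = 2
x_7 = 2.6562, f(x_7) = 37.832380, coefficient = 4
x_8 = 3.0000, f(x_8) = 60.256611, coefficient = 1

I ≈ (0.343750/3) × 359.065764 = 41.142952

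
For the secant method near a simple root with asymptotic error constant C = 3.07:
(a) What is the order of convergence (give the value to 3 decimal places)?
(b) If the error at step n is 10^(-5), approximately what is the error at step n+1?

(a) Secant method has superlinear convergence with order φ = (1+√5)/2 ≈ 1.618.
    This means |e_{n+1}| ≈ C|e_n|^1.618.

(b) With |e_n| = 10^(-5) and C = 3.07:
    |e_{n+1}| ≈ 3.07 × (10^(-5))^1.618 = 3.07 × 10^(-8.09)

(a) ≈ 1.618 (golden ratio); (b) |e_{n+1}| ≈ 2.494e-08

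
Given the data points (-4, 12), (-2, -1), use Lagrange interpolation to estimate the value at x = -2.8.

Lagrange interpolation formula:
P(x) = Σ yᵢ × Lᵢ(x)
where Lᵢ(x) = Π_{j≠i} (x - xⱼ)/(xᵢ - xⱼ)

L_0(-2.8) = (-2.8 - (-2))/(-4 - (-2)) = 0.400000
L_1(-2.8) = (-2.8 - (-4))/(-2 - (-4)) = 0.600000

P(-2.8) = 12×L_0(-2.8) + (-1)×L_1(-2.8)
P(-2.8) = 4.200000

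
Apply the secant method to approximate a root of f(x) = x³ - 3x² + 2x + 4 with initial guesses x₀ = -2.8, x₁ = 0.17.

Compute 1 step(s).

f(x) = x³ - 3x² + 2x + 4
x₀ = -2.8, x₁ = 0.17

Secant formula: x_{n+1} = x_n - f(x_n)(x_n - x_{n-1})/(f(x_n) - f(x_{n-1}))

Iteration 1:
  f(-2.800000) = -47.072000
  f(0.170000) = 4.258213
  x_2 = 0.170000 - 4.258213×(0.170000 - (-2.800000))/(4.258213 - (-47.072000))
       = -0.076383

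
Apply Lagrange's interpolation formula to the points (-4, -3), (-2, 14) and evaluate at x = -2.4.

Lagrange interpolation formula:
P(x) = Σ yᵢ × Lᵢ(x)
where Lᵢ(x) = Π_{j≠i} (x - xⱼ)/(xᵢ - xⱼ)

L_0(-2.4) = (-2.4 - (-2))/(-4 - (-2)) = 0.200000
L_1(-2.4) = (-2.4 - (-4))/(-2 - (-4)) = 0.800000

P(-2.4) = (-3)×L_0(-2.4) + 14×L_1(-2.4)
P(-2.4) = 10.600000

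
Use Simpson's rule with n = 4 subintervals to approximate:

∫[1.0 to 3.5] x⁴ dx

f(x) = x⁴
a = 1.0, b = 3.5, n = 4
h = (b - a)/n = 0.625000

Simpson's rule: (h/3)[f(x₀) + 4f(x₁) + 2f(x₂) + ... + f(xₙ)]

x_0 = 1.0000, f(x_0) = 1.000000, coefficient = 1
x_1 = 1.6250, f(x_1) = 6.972900, coefficient = 4
x_2 = 2.2500, f(x_2) = 25.628906, coefficient = 2
x_3 = 2.8750, f(x_3) = 68.320557, coefficient = 4
x_4 = 3.5000, f(x_4) = 150.062500, coefficient = 1

I ≈ (0.625000/3) × 503.494141 = 104.894613
Exact value: 104.843750
Error: 0.050863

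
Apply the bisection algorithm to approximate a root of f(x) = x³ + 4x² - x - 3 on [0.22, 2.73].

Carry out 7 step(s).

f(x) = x³ + 4x² - x - 3
Initial interval: [0.22, 2.73]

Iteration 1:
  c_1 = (0.220000 + 2.730000)/2 = 1.475000
  f(c_1) = f(1.475000) = 7.436547
  f(a) × f(c) < 0, new interval: [0.220000, 1.475000]
Iteration 2:
  c_2 = (0.220000 + 1.475000)/2 = 0.847500
  f(c_2) = f(0.847500) = -0.365753
  f(a) × f(c) ≥ 0, new interval: [0.847500, 1.475000]
Iteration 3:
  c_3 = (0.847500 + 1.475000)/2 = 1.161250
  f(c_3) = f(1.161250) = 2.798704
  f(a) × f(c) < 0, new interval: [0.847500, 1.161250]
Iteration 4:
  c_4 = (0.847500 + 1.161250)/2 = 1.004375
  f(c_4) = f(1.004375) = 1.043884
  f(a) × f(c) < 0, new interval: [0.847500, 1.004375]
Iteration 5:
  c_5 = (0.847500 + 1.004375)/2 = 0.925938
  f(c_5) = f(0.925938) = 0.297366
  f(a) × f(c) < 0, new interval: [0.847500, 0.925938]
Iteration 6:
  c_6 = (0.847500 + 0.925938)/2 = 0.886719
  f(c_6) = f(0.886719) = -0.044438
  f(a) × f(c) ≥ 0, new interval: [0.886719, 0.925938]
Iteration 7:
  c_7 = (0.886719 + 0.925938)/2 = 0.906328
  f(c_7) = f(0.906328) = 0.123880
  f(a) × f(c) < 0, new interval: [0.886719, 0.906328]

After 7 iteration(s), the approximation is c_7 = 0.906328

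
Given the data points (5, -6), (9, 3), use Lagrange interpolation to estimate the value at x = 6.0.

Lagrange interpolation formula:
P(x) = Σ yᵢ × Lᵢ(x)
where Lᵢ(x) = Π_{j≠i} (x - xⱼ)/(xᵢ - xⱼ)

L_0(6.0) = (6.0 - 9)/(5 - 9) = 0.750000
L_1(6.0) = (6.0 - 5)/(9 - 5) = 0.250000

P(6.0) = (-6)×L_0(6.0) + 3×L_1(6.0)
P(6.0) = -3.750000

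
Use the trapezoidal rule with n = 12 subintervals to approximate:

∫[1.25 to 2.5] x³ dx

f(x) = x³
a = 1.25, b = 2.5, n = 12
h = (b - a)/n = 0.104167

Trapezoidal rule: (h/2)[f(x₀) + 2f(x₁) + 2f(x₂) + ... + f(xₙ)]

x_0 = 1.2500, f(x_0) = 1.953125, coefficient = 1
x_1 = 1.3542, f(x_1) = 2.483227, coefficient = 2
x_2 = 1.4583, f(x_2) = 3.101490, coefficient = 2
x_3 = 1.5625, f(x_3) = 3.814697, coefficient = 2
x_4 = 1.6667, f(x_4) = 4.629630, coefficient = 2
x_5 = 1.7708, f(x_5) = 5.553069, coefficient = 2
x_6 = 1.8750, f(x_6) = 6.591797, coefficient = 2
x_7 = 1.9792, f(x_7) = 7.752595, coefficient = 2
x_8 = 2.0833, f(x_8) = 9.042245, coefficient = 2
x_9 = 2.1875, f(x_9) = 10.467529, coefficient = 2
x_10 = 2.2917, f(x_10) = 12.035229, coefficient = 2
x_11 = 2.3958, f(x_11) = 13.752125, coefficient = 2
x_12 = 2.5000, f(x_12) = 15.625000, coefficient = 1

I ≈ (0.104167/2) × 176.025391 = 9.167989
Exact value: 9.155273
Error: 0.012716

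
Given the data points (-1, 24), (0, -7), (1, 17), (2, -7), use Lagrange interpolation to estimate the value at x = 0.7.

Lagrange interpolation formula:
P(x) = Σ yᵢ × Lᵢ(x)
where Lᵢ(x) = Π_{j≠i} (x - xⱼ)/(xᵢ - xⱼ)

L_0(0.7) = (0.7 - 0)/(-1 - 0) × (0.7 - 1)/(-1 - 1) × (0.7 - 2)/(-1 - 2) = -0.045500
L_1(0.7) = (0.7 - (-1))/(0 - (-1)) × (0.7 - 1)/(0 - 1) × (0.7 - 2)/(0 - 2) = 0.331500
L_2(0.7) = (0.7 - (-1))/(1 - (-1)) × (0.7 - 0)/(1 - 0) × (0.7 - 2)/(1 - 2) = 0.773500
L_3(0.7) = (0.7 - (-1))/(2 - (-1)) × (0.7 - 0)/(2 - 0) × (0.7 - 1)/(2 - 1) = -0.059500

P(0.7) = 24×L_0(0.7) + (-7)×L_1(0.7) + 17×L_2(0.7) + (-7)×L_3(0.7)
P(0.7) = 10.153500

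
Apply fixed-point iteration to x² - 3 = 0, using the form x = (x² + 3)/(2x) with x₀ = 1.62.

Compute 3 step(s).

Equation: x² - 3 = 0
Fixed-point form: x = (x² + 3)/(2x)
x₀ = 1.62

x_1 = g(1.620000) = 1.735926
x_2 = g(1.735926) = 1.732055
x_3 = g(1.732055) = 1.732051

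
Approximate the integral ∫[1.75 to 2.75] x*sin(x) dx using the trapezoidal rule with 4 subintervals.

f(x) = x*sin(x)
a = 1.75, b = 2.75, n = 4
h = (b - a)/n = 0.250000

Trapezoidal rule: (h/2)[f(x₀) + 2f(x₁) + 2f(x₂) + ... + f(xₙ)]

x_0 = 1.7500, f(x_0) = 1.721975, coefficient = 1
x_1 = 2.0000, f(x_1) = 1.818595, coefficient = 2
x_2 = 2.2500, f(x_2) = 1.750665, coefficient = 2
x_3 = 2.5000, f(x_3) = 1.496180, coefficient = 2
x_4 = 2.7500, f(x_4) = 1.049568, coefficient = 1

I ≈ (0.250000/2) × 12.902423 = 1.612803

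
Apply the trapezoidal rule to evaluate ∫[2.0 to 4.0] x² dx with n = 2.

f(x) = x²
a = 2.0, b = 4.0, n = 2
h = (b - a)/n = 1.000000

Trapezoidal rule: (h/2)[f(x₀) + 2f(x₁) + 2f(x₂) + ... + f(xₙ)]

x_0 = 2.0000, f(x_0) = 4.000000, coefficient = 1
x_1 = 3.0000, f(x_1) = 9.000000, coefficient = 2
x_2 = 4.0000, f(x_2) = 16.000000, coefficient = 1

I ≈ (1.000000/2) × 38.000000 = 19.000000
Exact value: 18.666667
Error: 0.333333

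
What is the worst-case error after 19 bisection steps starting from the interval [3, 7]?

Bisection error bound: |error| ≤ (b-a)/2^n
|error| ≤ (7 - 3)/2^19 = 4/2^19
|error| ≤ 0.0000076294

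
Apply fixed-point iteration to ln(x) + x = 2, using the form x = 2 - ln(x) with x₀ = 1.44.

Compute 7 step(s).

Equation: ln(x) + x = 2
Fixed-point form: x = 2 - ln(x)
x₀ = 1.44

x_1 = g(1.440000) = 1.635357
x_2 = g(1.635357) = 1.508139
x_3 = g(1.508139) = 1.589124
x_4 = g(1.589124) = 1.536817
x_5 = g(1.536817) = 1.570286
x_6 = g(1.570286) = 1.548742
x_7 = g(1.548742) = 1.562557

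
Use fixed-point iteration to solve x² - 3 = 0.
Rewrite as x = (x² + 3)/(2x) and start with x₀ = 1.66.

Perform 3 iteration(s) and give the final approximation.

Equation: x² - 3 = 0
Fixed-point form: x = (x² + 3)/(2x)
x₀ = 1.66

x_1 = g(1.660000) = 1.733614
x_2 = g(1.733614) = 1.732052
x_3 = g(1.732052) = 1.732051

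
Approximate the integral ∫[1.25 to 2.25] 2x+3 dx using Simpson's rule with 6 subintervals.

f(x) = 2x+3
a = 1.25, b = 2.25, n = 6
h = (b - a)/n = 0.166667

Simpson's rule: (h/3)[f(x₀) + 4f(x₁) + 2f(x₂) + ... + f(xₙ)]

x_0 = 1.2500, f(x_0) = 5.500000, coefficient = 1
x_1 = 1.4167, f(x_1) = 5.833333, coefficient = 4
x_2 = 1.5833, f(x_2) = 6.166667, coefficient = 2
x_3 = 1.7500, f(x_3) = 6.500000, coefficient = 4
x_4 = 1.9167, f(x_4) = 6.833333, coefficient = 2
x_5 = 2.0833, f(x_5) = 7.166667, coefficient = 4
x_6 = 2.2500, f(x_6) = 7.500000, coefficient = 1

I ≈ (0.166667/3) × 117.000000 = 6.500000
Exact value: 6.500000
Error: 0.000000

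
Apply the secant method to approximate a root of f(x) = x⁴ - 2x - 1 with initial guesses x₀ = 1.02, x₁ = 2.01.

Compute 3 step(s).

f(x) = x⁴ - 2x - 1
x₀ = 1.02, x₁ = 2.01

Secant formula: x_{n+1} = x_n - f(x_n)(x_n - x_{n-1})/(f(x_n) - f(x_{n-1}))

Iteration 1:
  f(1.020000) = -1.957568
  f(2.010000) = 11.302408
  x_2 = 2.010000 - 11.302408×(2.010000 - 1.020000)/(11.302408 - (-1.957568))
       = 1.166154
Iteration 2:
  f(2.010000) = 11.302408
  f(1.166154) = -1.482941
  x_3 = 1.166154 - (-1.482941)×(1.166154 - 2.010000)/(-1.482941 - 11.302408)
       = 1.264029
Iteration 3:
  f(1.166154) = -1.482941
  f(1.264029) = -0.975190
  x_4 = 1.264029 - (-0.975190)×(1.264029 - 1.166154)/(-0.975190 - (-1.482941))
       = 1.452010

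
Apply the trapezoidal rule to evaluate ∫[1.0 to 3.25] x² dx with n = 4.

f(x) = x²
a = 1.0, b = 3.25, n = 4
h = (b - a)/n = 0.562500

Trapezoidal rule: (h/2)[f(x₀) + 2f(x₁) + 2f(x₂) + ... + f(xₙ)]

x_0 = 1.0000, f(x_0) = 1.000000, coefficient = 1
x_1 = 1.5625, f(x_1) = 2.441406, coefficient = 2
x_2 = 2.1250, f(x_2) = 4.515625, coefficient = 2
x_3 = 2.6875, f(x_3) = 7.222656, coefficient = 2
x_4 = 3.2500, f(x_4) = 10.562500, coefficient = 1

I ≈ (0.562500/2) × 39.921875 = 11.228027
Exact value: 11.109375
Error: 0.118652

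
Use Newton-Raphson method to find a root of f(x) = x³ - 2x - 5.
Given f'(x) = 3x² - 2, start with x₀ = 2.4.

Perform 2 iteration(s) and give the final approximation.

f(x) = x³ - 2x - 5
f'(x) = 3x² - 2
x₀ = 2.4

Newton-Raphson formula: x_{n+1} = x_n - f(x_n)/f'(x_n)

Iteration 1:
  f(2.400000) = 4.024000
  f'(2.400000) = 15.280000
  x_1 = 2.400000 - 4.024000/15.280000 = 2.136649
Iteration 2:
  f(2.136649) = 0.481082
  f'(2.136649) = 11.695810
  x_2 = 2.136649 - 0.481082/11.695810 = 2.095516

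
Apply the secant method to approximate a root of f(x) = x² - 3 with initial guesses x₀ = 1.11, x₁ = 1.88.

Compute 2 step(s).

f(x) = x² - 3
x₀ = 1.11, x₁ = 1.88

Secant formula: x_{n+1} = x_n - f(x_n)(x_n - x_{n-1})/(f(x_n) - f(x_{n-1}))

Iteration 1:
  f(1.110000) = -1.767900
  f(1.880000) = 0.534400
  x_2 = 1.880000 - 0.534400×(1.880000 - 1.110000)/(0.534400 - (-1.767900))
       = 1.701271
Iteration 2:
  f(1.880000) = 0.534400
  f(1.701271) = -0.105677
  x_3 = 1.701271 - (-0.105677)×(1.701271 - 1.880000)/(-0.105677 - 0.534400)
       = 1.730779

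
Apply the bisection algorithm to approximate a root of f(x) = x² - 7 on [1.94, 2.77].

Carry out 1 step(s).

f(x) = x² - 7
Initial interval: [1.94, 2.77]

Iteration 1:
  c_1 = (1.940000 + 2.770000)/2 = 2.355000
  f(c_1) = f(2.355000) = -1.453975
  f(a) × f(c) ≥ 0, new interval: [2.355000, 2.770000]

After 1 iteration(s), the approximation is c_1 = 2.355000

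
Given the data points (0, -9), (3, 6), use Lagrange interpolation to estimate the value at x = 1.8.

Lagrange interpolation formula:
P(x) = Σ yᵢ × Lᵢ(x)
where Lᵢ(x) = Π_{j≠i} (x - xⱼ)/(xᵢ - xⱼ)

L_0(1.8) = (1.8 - 3)/(0 - 3) = 0.400000
L_1(1.8) = (1.8 - 0)/(3 - 0) = 0.600000

P(1.8) = (-9)×L_0(1.8) + 6×L_1(1.8)
P(1.8) = 0.000000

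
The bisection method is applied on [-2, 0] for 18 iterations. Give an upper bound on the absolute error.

Bisection error bound: |error| ≤ (b-a)/2^n
|error| ≤ (0 - (-2))/2^18 = 2/2^18
|error| ≤ 0.0000076294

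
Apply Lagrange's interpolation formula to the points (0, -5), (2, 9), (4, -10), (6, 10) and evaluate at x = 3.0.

Lagrange interpolation formula:
P(x) = Σ yᵢ × Lᵢ(x)
where Lᵢ(x) = Π_{j≠i} (x - xⱼ)/(xᵢ - xⱼ)

L_0(3.0) = (3.0 - 2)/(0 - 2) × (3.0 - 4)/(0 - 4) × (3.0 - 6)/(0 - 6) = -0.062500
L_1(3.0) = (3.0 - 0)/(2 - 0) × (3.0 - 4)/(2 - 4) × (3.0 - 6)/(2 - 6) = 0.562500
L_2(3.0) = (3.0 - 0)/(4 - 0) × (3.0 - 2)/(4 - 2) × (3.0 - 6)/(4 - 6) = 0.562500
L_3(3.0) = (3.0 - 0)/(6 - 0) × (3.0 - 2)/(6 - 2) × (3.0 - 4)/(6 - 4) = -0.062500

P(3.0) = (-5)×L_0(3.0) + 9×L_1(3.0) + (-10)×L_2(3.0) + 10×L_3(3.0)
P(3.0) = -0.875000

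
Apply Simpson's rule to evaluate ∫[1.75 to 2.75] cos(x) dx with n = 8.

f(x) = cos(x)
a = 1.75, b = 2.75, n = 8
h = (b - a)/n = 0.125000

Simpson's rule: (h/3)[f(x₀) + 4f(x₁) + 2f(x₂) + ... + f(xₙ)]

x_0 = 1.7500, f(x_0) = -0.178246, coefficient = 1
x_1 = 1.8750, f(x_1) = -0.299534, coefficient = 4
x_2 = 2.0000, f(x_2) = -0.416147, coefficient = 2
x_3 = 2.1250, f(x_3) = -0.526266, coefficient = 4
x_4 = 2.2500, f(x_4) = -0.628174, coefficient = 2
x_5 = 2.3750, f(x_5) = -0.720278, coefficient = 4
x_6 = 2.5000, f(x_6) = -0.801144, coefficient = 2
x_7 = 2.6250, f(x_7) = -0.869507, coefficient = 4
x_8 = 2.7500, f(x_8) = -0.924302, coefficient = 1

I ≈ (0.125000/3) × -14.455819 = -0.602326
Exact value: -0.602325
Error: 0.000001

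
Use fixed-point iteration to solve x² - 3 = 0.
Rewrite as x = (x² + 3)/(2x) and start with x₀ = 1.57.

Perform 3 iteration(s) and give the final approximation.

Equation: x² - 3 = 0
Fixed-point form: x = (x² + 3)/(2x)
x₀ = 1.57

x_1 = g(1.570000) = 1.740414
x_2 = g(1.740414) = 1.732071
x_3 = g(1.732071) = 1.732051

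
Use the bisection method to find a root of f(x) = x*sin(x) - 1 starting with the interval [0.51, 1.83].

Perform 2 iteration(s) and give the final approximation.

f(x) = x*sin(x) - 1
Initial interval: [0.51, 1.83]

Iteration 1:
  c_1 = (0.510000 + 1.830000)/2 = 1.170000
  f(c_1) = f(1.170000) = 0.077278
  f(a) × f(c) < 0, new interval: [0.510000, 1.170000]
Iteration 2:
  c_2 = (0.510000 + 1.170000)/2 = 0.840000
  f(c_2) = f(0.840000) = -0.374500
  f(a) × f(c) ≥ 0, new interval: [0.840000, 1.170000]

After 2 iteration(s), the approximation is c_2 = 0.840000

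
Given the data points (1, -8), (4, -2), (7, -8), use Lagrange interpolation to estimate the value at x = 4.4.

Lagrange interpolation formula:
P(x) = Σ yᵢ × Lᵢ(x)
where Lᵢ(x) = Π_{j≠i} (x - xⱼ)/(xᵢ - xⱼ)

L_0(4.4) = (4.4 - 4)/(1 - 4) × (4.4 - 7)/(1 - 7) = -0.057778
L_1(4.4) = (4.4 - 1)/(4 - 1) × (4.4 - 7)/(4 - 7) = 0.982222
L_2(4.4) = (4.4 - 1)/(7 - 1) × (4.4 - 4)/(7 - 4) = 0.075556

P(4.4) = (-8)×L_0(4.4) + (-2)×L_1(4.4) + (-8)×L_2(4.4)
P(4.4) = -2.106667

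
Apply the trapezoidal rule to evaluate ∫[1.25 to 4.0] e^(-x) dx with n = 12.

f(x) = e^(-x)
a = 1.25, b = 4.0, n = 12
h = (b - a)/n = 0.229167

Trapezoidal rule: (h/2)[f(x₀) + 2f(x₁) + 2f(x₂) + ... + f(xₙ)]

x_0 = 1.2500, f(x_0) = 0.286505, coefficient = 1
x_1 = 1.4792, f(x_1) = 0.227827, coefficient = 2
x_2 = 1.7083, f(x_2) = 0.181167, coefficient = 2
x_3 = 1.9375, f(x_3) = 0.144064, coefficient = 2
x_4 = 2.1667, f(x_4) = 0.114559, coefficient = 2
x_5 = 2.3958, f(x_5) = 0.091097, coefficient = 2
x_6 = 2.6250, f(x_6) = 0.072440, coefficient = 2
x_7 = 2.8542, f(x_7) = 0.057604, coefficient = 2
x_8 = 3.0833, f(x_8) = 0.045806, coefficient = 2
x_9 = 3.3125, f(x_9) = 0.036425, coefficient = 2
x_10 = 3.5417, f(x_10) = 0.028965, coefficient = 2
x_11 = 3.7708, f(x_11) = 0.023033, coefficient = 2
x_12 = 4.0000, f(x_12) = 0.018316, coefficient = 1

I ≈ (0.229167/2) × 2.350794 = 0.269362
Exact value: 0.268189
Error: 0.001173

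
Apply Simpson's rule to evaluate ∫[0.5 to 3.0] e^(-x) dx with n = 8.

f(x) = e^(-x)
a = 0.5, b = 3.0, n = 8
h = (b - a)/n = 0.312500

Simpson's rule: (h/3)[f(x₀) + 4f(x₁) + 2f(x₂) + ... + f(xₙ)]

x_0 = 0.5000, f(x_0) = 0.606531, coefficient = 1
x_1 = 0.8125, f(x_1) = 0.443747, coefficient = 4
x_2 = 1.1250, f(x_2) = 0.324652, coefficient = 2
x_3 = 1.4375, f(x_3) = 0.237521, coefficient = 4
x_4 = 1.7500, f(x_4) = 0.173774, coefficient = 2
x_5 = 2.0625, f(x_5) = 0.127136, coefficient = 4
x_6 = 2.3750, f(x_6) = 0.093014, coefficient = 2
x_7 = 2.6875, f(x_7) = 0.068051, coefficient = 4
x_8 = 3.0000, f(x_8) = 0.049787, coefficient = 1

I ≈ (0.312500/3) × 5.345018 = 0.556773
Exact value: 0.556744
Error: 0.000029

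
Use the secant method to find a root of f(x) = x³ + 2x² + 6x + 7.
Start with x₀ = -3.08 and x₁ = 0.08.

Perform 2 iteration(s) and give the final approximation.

f(x) = x³ + 2x² + 6x + 7
x₀ = -3.08, x₁ = 0.08

Secant formula: x_{n+1} = x_n - f(x_n)(x_n - x_{n-1})/(f(x_n) - f(x_{n-1}))

Iteration 1:
  f(-3.080000) = -21.725312
  f(0.080000) = 7.493312
  x_2 = 0.080000 - 7.493312×(0.080000 - (-3.080000))/(7.493312 - (-21.725312))
       = -0.730403
Iteration 2:
  f(0.080000) = 7.493312
  f(-0.730403) = 3.294897
  x_3 = -0.730403 - 3.294897×(-0.730403 - 0.080000)/(3.294897 - 7.493312)
       = -1.366404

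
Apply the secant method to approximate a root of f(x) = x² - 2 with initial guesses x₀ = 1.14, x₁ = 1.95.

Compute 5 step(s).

f(x) = x² - 2
x₀ = 1.14, x₁ = 1.95

Secant formula: x_{n+1} = x_n - f(x_n)(x_n - x_{n-1})/(f(x_n) - f(x_{n-1}))

Iteration 1:
  f(1.140000) = -0.700400
  f(1.950000) = 1.802500
  x_2 = 1.950000 - 1.802500×(1.950000 - 1.140000)/(1.802500 - (-0.700400))
       = 1.366667
Iteration 2:
  f(1.950000) = 1.802500
  f(1.366667) = -0.132222
  x_3 = 1.366667 - (-0.132222)×(1.366667 - 1.950000)/(-0.132222 - 1.802500)
       = 1.406533
Iteration 3:
  f(1.366667) = -0.132222
  f(1.406533) = -0.021666
  x_4 = 1.406533 - (-0.021666)×(1.406533 - 1.366667)/(-0.021666 - (-0.132222))
       = 1.414345
Iteration 4:
  f(1.406533) = -0.021666
  f(1.414345) = 0.000372
  x_5 = 1.414345 - 0.000372×(1.414345 - 1.406533)/(0.000372 - (-0.021666))
       = 1.414213
Iteration 5:
  f(1.414345) = 0.000372
  f(1.414213) = -0.000001
  x_6 = 1.414213 - (-0.000001)×(1.414213 - 1.414345)/(-0.000001 - 0.000372)
       = 1.414214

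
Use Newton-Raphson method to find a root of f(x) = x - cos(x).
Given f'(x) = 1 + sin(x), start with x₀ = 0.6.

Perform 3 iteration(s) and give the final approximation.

f(x) = x - cos(x)
f'(x) = 1 + sin(x)
x₀ = 0.6

Newton-Raphson formula: x_{n+1} = x_n - f(x_n)/f'(x_n)

Iteration 1:
  f(0.600000) = -0.225336
  f'(0.600000) = 1.564642
  x_1 = 0.600000 - (-0.225336)/1.564642 = 0.744017
Iteration 2:
  f(0.744017) = 0.008264
  f'(0.744017) = 1.677249
  x_2 = 0.744017 - 0.008264/1.677249 = 0.739090
Iteration 3:
  f(0.739090) = 0.000009
  f'(0.739090) = 1.673616
  x_3 = 0.739090 - 0.000009/1.673616 = 0.739085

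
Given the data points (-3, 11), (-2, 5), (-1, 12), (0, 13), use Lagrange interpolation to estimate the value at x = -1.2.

Lagrange interpolation formula:
P(x) = Σ yᵢ × Lᵢ(x)
where Lᵢ(x) = Π_{j≠i} (x - xⱼ)/(xᵢ - xⱼ)

L_0(-1.2) = (-1.2 - (-2))/(-3 - (-2)) × (-1.2 - (-1))/(-3 - (-1)) × (-1.2 - 0)/(-3 - 0) = -0.032000
L_1(-1.2) = (-1.2 - (-3))/(-2 - (-3)) × (-1.2 - (-1))/(-2 - (-1)) × (-1.2 - 0)/(-2 - 0) = 0.216000
L_2(-1.2) = (-1.2 - (-3))/(-1 - (-3)) × (-1.2 - (-2))/(-1 - (-2)) × (-1.2 - 0)/(-1 - 0) = 0.864000
L_3(-1.2) = (-1.2 - (-3))/(0 - (-3)) × (-1.2 - (-2))/(0 - (-2)) × (-1.2 - (-1))/(0 - (-1)) = -0.048000

P(-1.2) = 11×L_0(-1.2) + 5×L_1(-1.2) + 12×L_2(-1.2) + 13×L_3(-1.2)
P(-1.2) = 10.472000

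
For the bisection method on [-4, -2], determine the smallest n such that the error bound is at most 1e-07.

We need (b-a)/2^n ≤ 1e-07
(-2 - (-4))/2^n ≤ 1e-07
2/2^n ≤ 1e-07
2^n ≥ 20000000
n ≥ log₂(20000000) = 24.25
n ≥ 25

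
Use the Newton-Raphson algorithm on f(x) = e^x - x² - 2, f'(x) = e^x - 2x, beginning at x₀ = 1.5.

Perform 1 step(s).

f(x) = e^x - x² - 2
f'(x) = e^x - 2x
x₀ = 1.5

Newton-Raphson formula: x_{n+1} = x_n - f(x_n)/f'(x_n)

Iteration 1:
  f(1.500000) = 0.231689
  f'(1.500000) = 1.481689
  x_1 = 1.500000 - 0.231689/1.481689 = 1.343632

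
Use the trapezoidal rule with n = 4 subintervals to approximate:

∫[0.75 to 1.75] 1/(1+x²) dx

f(x) = 1/(1+x²)
a = 0.75, b = 1.75, n = 4
h = (b - a)/n = 0.250000

Trapezoidal rule: (h/2)[f(x₀) + 2f(x₁) + 2f(x₂) + ... + f(xₙ)]

x_0 = 0.7500, f(x_0) = 0.640000, coefficient = 1
x_1 = 1.0000, f(x_1) = 0.500000, coefficient = 2
x_2 = 1.2500, f(x_2) = 0.390244, coefficient = 2
x_3 = 1.5000, f(x_3) = 0.307692, coefficient = 2
x_4 = 1.7500, f(x_4) = 0.246154, coefficient = 1

I ≈ (0.250000/2) × 3.282026 = 0.410253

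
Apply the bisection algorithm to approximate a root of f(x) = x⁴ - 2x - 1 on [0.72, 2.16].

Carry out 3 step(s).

f(x) = x⁴ - 2x - 1
Initial interval: [0.72, 2.16]

Iteration 1:
  c_1 = (0.720000 + 2.160000)/2 = 1.440000
  f(c_1) = f(1.440000) = 0.419817
  f(a) × f(c) < 0, new interval: [0.720000, 1.440000]
Iteration 2:
  c_2 = (0.720000 + 1.440000)/2 = 1.080000
  f(c_2) = f(1.080000) = -1.799511
  f(a) × f(c) ≥ 0, new interval: [1.080000, 1.440000]
Iteration 3:
  c_3 = (1.080000 + 1.440000)/2 = 1.260000
  f(c_3) = f(1.260000) = -0.999526
  f(a) × f(c) ≥ 0, new interval: [1.260000, 1.440000]

After 3 iteration(s), the approximation is c_3 = 1.260000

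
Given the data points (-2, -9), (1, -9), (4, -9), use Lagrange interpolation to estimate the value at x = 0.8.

Lagrange interpolation formula:
P(x) = Σ yᵢ × Lᵢ(x)
where Lᵢ(x) = Π_{j≠i} (x - xⱼ)/(xᵢ - xⱼ)

L_0(0.8) = (0.8 - 1)/(-2 - 1) × (0.8 - 4)/(-2 - 4) = 0.035556
L_1(0.8) = (0.8 - (-2))/(1 - (-2)) × (0.8 - 4)/(1 - 4) = 0.995556
L_2(0.8) = (0.8 - (-2))/(4 - (-2)) × (0.8 - 1)/(4 - 1) = -0.031111

P(0.8) = (-9)×L_0(0.8) + (-9)×L_1(0.8) + (-9)×L_2(0.8)
P(0.8) = -9.000000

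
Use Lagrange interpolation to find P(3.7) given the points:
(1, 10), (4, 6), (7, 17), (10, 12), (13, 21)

Lagrange interpolation formula:
P(x) = Σ yᵢ × Lᵢ(x)
where Lᵢ(x) = Π_{j≠i} (x - xⱼ)/(xᵢ - xⱼ)

L_0(3.7) = (3.7 - 4)/(1 - 4) × (3.7 - 7)/(1 - 7) × (3.7 - 10)/(1 - 10) × (3.7 - 13)/(1 - 13) = 0.029837
L_1(3.7) = (3.7 - 1)/(4 - 1) × (3.7 - 7)/(4 - 7) × (3.7 - 10)/(4 - 10) × (3.7 - 13)/(4 - 13) = 1.074150
L_2(3.7) = (3.7 - 1)/(7 - 1) × (3.7 - 4)/(7 - 4) × (3.7 - 10)/(7 - 10) × (3.7 - 13)/(7 - 13) = -0.146475
L_3(3.7) = (3.7 - 1)/(10 - 1) × (3.7 - 4)/(10 - 4) × (3.7 - 7)/(10 - 7) × (3.7 - 13)/(10 - 13) = 0.051150
L_4(3.7) = (3.7 - 1)/(13 - 1) × (3.7 - 4)/(13 - 4) × (3.7 - 7)/(13 - 7) × (3.7 - 10)/(13 - 10) = -0.008662

P(3.7) = 10×L_0(3.7) + 6×L_1(3.7) + 17×L_2(3.7) + 12×L_3(3.7) + 21×L_4(3.7)
P(3.7) = 4.685088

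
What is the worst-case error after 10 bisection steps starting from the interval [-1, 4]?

Bisection error bound: |error| ≤ (b-a)/2^n
|error| ≤ (4 - (-1))/2^10 = 5/2^10
|error| ≤ 0.0048828125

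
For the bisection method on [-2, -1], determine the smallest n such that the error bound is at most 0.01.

We need (b-a)/2^n ≤ 0.01
(-1 - (-2))/2^n ≤ 0.01
1/2^n ≤ 0.01
2^n ≥ 100
n ≥ log₂(100) = 6.64
n ≥ 7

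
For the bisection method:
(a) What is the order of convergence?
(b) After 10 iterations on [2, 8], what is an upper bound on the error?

(a) Bisection has linear (order 1) convergence; the error is halved each step.

(b) Error bound = (b-a)/2^n = (8 - 2)/2^{10}
    = 6/2^{10}

(a) 1 (linear); (b) error ≤ 5.86e-03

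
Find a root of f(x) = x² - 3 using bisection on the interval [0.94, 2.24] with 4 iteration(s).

f(x) = x² - 3
Initial interval: [0.94, 2.24]

Iteration 1:
  c_1 = (0.940000 + 2.240000)/2 = 1.590000
  f(c_1) = f(1.590000) = -0.471900
  f(a) × f(c) ≥ 0, new interval: [1.590000, 2.240000]
Iteration 2:
  c_2 = (1.590000 + 2.240000)/2 = 1.915000
  f(c_2) = f(1.915000) = 0.667225
  f(a) × f(c) < 0, new interval: [1.590000, 1.915000]
Iteration 3:
  c_3 = (1.590000 + 1.915000)/2 = 1.752500
  f(c_3) = f(1.752500) = 0.071256
  f(a) × f(c) < 0, new interval: [1.590000, 1.752500]
Iteration 4:
  c_4 = (1.590000 + 1.752500)/2 = 1.671250
  f(c_4) = f(1.671250) = -0.206923
  f(a) × f(c) ≥ 0, new interval: [1.671250, 1.752500]

After 4 iteration(s), the approximation is c_4 = 1.671250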